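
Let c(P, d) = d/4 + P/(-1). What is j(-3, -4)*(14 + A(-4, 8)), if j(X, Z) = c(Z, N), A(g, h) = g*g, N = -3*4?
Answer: 30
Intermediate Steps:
N = -12
A(g, h) = g²
c(P, d) = -P + d/4 (c(P, d) = d*(¼) + P*(-1) = d/4 - P = -P + d/4)
j(X, Z) = -3 - Z (j(X, Z) = -Z + (¼)*(-12) = -Z - 3 = -3 - Z)
j(-3, -4)*(14 + A(-4, 8)) = (-3 - 1*(-4))*(14 + (-4)²) = (-3 + 4)*(14 + 16) = 1*30 = 30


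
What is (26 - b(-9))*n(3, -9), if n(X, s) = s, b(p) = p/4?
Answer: -1017/4 ≈ -254.25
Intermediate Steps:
b(p) = p/4 (b(p) = p*(1/4) = p/4)
(26 - b(-9))*n(3, -9) = (26 - (-9)/4)*(-9) = (26 - 1*(-9/4))*(-9) = (26 + 9/4)*(-9) = (113/4)*(-9) = -1017/4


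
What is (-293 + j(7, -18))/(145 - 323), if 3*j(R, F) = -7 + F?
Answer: 452/267 ≈ 1.6929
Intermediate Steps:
j(R, F) = -7/3 + F/3 (j(R, F) = (-7 + F)/3 = -7/3 + F/3)
(-293 + j(7, -18))/(145 - 323) = (-293 + (-7/3 + (⅓)*(-18)))/(145 - 323) = (-293 + (-7/3 - 6))/(-178) = (-293 - 25/3)*(-1/178) = -904/3*(-1/178) = 452/267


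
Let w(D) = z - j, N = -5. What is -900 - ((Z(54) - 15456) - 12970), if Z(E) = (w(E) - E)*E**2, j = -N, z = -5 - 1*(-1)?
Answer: 211234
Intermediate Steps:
z = -4 (z = -5 + 1 = -4)
j = 5 (j = -1*(-5) = 5)
w(D) = -9 (w(D) = -4 - 1*5 = -4 - 5 = -9)
Z(E) = E**2*(-9 - E) (Z(E) = (-9 - E)*E**2 = E**2*(-9 - E))
-900 - ((Z(54) - 15456) - 12970) = -900 - ((54**2*(-9 - 1*54) - 15456) - 12970) = -900 - ((2916*(-9 - 54) - 15456) - 12970) = -900 - ((2916*(-63) - 15456) - 12970) = -900 - ((-183708 - 15456) - 12970) = -900 - (-199164 - 12970) = -900 - 1*(-212134) = -900 + 212134 = 211234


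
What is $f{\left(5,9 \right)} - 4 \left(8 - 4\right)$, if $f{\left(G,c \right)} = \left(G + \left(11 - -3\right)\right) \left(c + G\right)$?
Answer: $250$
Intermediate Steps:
$f{\left(G,c \right)} = \left(14 + G\right) \left(G + c\right)$ ($f{\left(G,c \right)} = \left(G + \left(11 + 3\right)\right) \left(G + c\right) = \left(G + 14\right) \left(G + c\right) = \left(14 + G\right) \left(G + c\right)$)
$f{\left(5,9 \right)} - 4 \left(8 - 4\right) = \left(5^{2} + 14 \cdot 5 + 14 \cdot 9 + 5 \cdot 9\right) - 4 \left(8 - 4\right) = \left(25 + 70 + 126 + 45\right) - 16 = 266 - 16 = 250$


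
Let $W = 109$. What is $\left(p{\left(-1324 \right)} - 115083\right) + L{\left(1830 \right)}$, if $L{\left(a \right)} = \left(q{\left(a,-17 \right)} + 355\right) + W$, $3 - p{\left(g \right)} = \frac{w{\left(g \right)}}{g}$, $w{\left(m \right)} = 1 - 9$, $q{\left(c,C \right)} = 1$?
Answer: $- \frac{37937567}{331} \approx -1.1462 \cdot 10^{5}$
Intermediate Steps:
$w{\left(m \right)} = -8$
$p{\left(g \right)} = 3 + \frac{8}{g}$ ($p{\left(g \right)} = 3 - - \frac{8}{g} = 3 + \frac{8}{g}$)
$L{\left(a \right)} = 465$ ($L{\left(a \right)} = \left(1 + 355\right) + 109 = 356 + 109 = 465$)
$\left(p{\left(-1324 \right)} - 115083\right) + L{\left(1830 \right)} = \left(\left(3 + \frac{8}{-1324}\right) - 115083\right) + 465 = \left(\left(3 + 8 \left(- \frac{1}{1324}\right)\right) - 115083\right) + 465 = \left(\left(3 - \frac{2}{331}\right) - 115083\right) + 465 = \left(\frac{991}{331} - 115083\right) + 465 = - \frac{38091482}{331} + 465 = - \frac{37937567}{331}$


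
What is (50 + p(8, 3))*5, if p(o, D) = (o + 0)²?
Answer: 570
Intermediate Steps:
p(o, D) = o²
(50 + p(8, 3))*5 = (50 + 8²)*5 = (50 + 64)*5 = 114*5 = 570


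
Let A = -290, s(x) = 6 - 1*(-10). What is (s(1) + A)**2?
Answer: 75076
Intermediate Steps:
s(x) = 16 (s(x) = 6 + 10 = 16)
(s(1) + A)**2 = (16 - 290)**2 = (-274)**2 = 75076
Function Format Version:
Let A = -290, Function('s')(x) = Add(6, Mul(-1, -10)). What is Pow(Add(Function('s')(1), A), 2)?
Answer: 75076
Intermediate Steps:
Function('s')(x) = 16 (Function('s')(x) = Add(6, 10) = 16)
Pow(Add(Function('s')(1), A), 2) = Pow(Add(16, -290), 2) = Pow(-274, 2) = 75076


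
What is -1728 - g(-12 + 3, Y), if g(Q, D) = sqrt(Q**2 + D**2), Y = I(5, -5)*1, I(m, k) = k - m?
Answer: -1728 - sqrt(181) ≈ -1741.5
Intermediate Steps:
Y = -10 (Y = (-5 - 1*5)*1 = (-5 - 5)*1 = -10*1 = -10)
g(Q, D) = sqrt(D**2 + Q**2)
-1728 - g(-12 + 3, Y) = -1728 - sqrt((-10)**2 + (-12 + 3)**2) = -1728 - sqrt(100 + (-9)**2) = -1728 - sqrt(100 + 81) = -1728 - sqrt(181)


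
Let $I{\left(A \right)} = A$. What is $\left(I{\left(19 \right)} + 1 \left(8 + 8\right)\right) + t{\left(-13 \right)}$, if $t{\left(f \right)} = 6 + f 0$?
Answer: $41$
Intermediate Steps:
$t{\left(f \right)} = 6$ ($t{\left(f \right)} = 6 + 0 = 6$)
$\left(I{\left(19 \right)} + 1 \left(8 + 8\right)\right) + t{\left(-13 \right)} = \left(19 + 1 \left(8 + 8\right)\right) + 6 = \left(19 + 1 \cdot 16\right) + 6 = \left(19 + 16\right) + 6 = 35 + 6 = 41$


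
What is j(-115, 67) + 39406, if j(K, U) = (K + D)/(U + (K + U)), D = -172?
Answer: 748427/19 ≈ 39391.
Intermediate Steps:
j(K, U) = (-172 + K)/(K + 2*U) (j(K, U) = (K - 172)/(U + (K + U)) = (-172 + K)/(K + 2*U))
j(-115, 67) + 39406 = (-172 - 115)/(-115 + 2*67) + 39406 = -287/(-115 + 134) + 39406 = -287/19 + 39406 = 748427/19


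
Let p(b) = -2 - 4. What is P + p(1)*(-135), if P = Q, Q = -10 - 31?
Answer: 769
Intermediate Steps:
p(b) = -6
Q = -41
P = -41
P + p(1)*(-135) = -41 - 6*(-135) = -41 + 810 = 769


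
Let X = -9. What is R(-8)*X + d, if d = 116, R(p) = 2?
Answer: 98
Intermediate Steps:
R(-8)*X + d = 2*(-9) + 116 = -18 + 116 = 98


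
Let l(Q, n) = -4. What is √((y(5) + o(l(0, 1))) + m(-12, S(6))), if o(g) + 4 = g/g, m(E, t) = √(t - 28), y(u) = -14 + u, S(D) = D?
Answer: √(-12 + I*√22) ≈ 0.66487 + 3.5273*I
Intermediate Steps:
m(E, t) = √(-28 + t)
o(g) = -3 (o(g) = -4 + g/g = -4 + 1 = -3)
√((y(5) + o(l(0, 1))) + m(-12, S(6))) = √(((-14 + 5) - 3) + √(-28 + 6)) = √((-9 - 3) + √(-22)) = √(-12 + I*√22)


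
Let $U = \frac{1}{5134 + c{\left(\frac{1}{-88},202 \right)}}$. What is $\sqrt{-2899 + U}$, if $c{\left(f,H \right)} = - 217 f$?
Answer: $\frac{i \sqrt{592300842722027}}{452009} \approx 53.842 i$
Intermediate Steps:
$U = \frac{88}{452009}$ ($U = \frac{1}{5134 - \frac{217}{-88}} = \frac{1}{5134 - - \frac{217}{88}} = \frac{1}{5134 + \frac{217}{88}} = \frac{1}{\frac{452009}{88}} = \frac{88}{452009} \approx 0.00019469$)
$\sqrt{-2899 + U} = \sqrt{-2899 + \frac{88}{452009}} = \sqrt{- \frac{1310374003}{452009}} = \frac{i \sqrt{592300842722027}}{452009}$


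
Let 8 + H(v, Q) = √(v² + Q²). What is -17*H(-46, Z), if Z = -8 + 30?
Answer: 136 - 170*√26 ≈ -730.83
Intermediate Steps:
Z = 22
H(v, Q) = -8 + √(Q² + v²) (H(v, Q) = -8 + √(v² + Q²) = -8 + √(Q² + v²))
-17*H(-46, Z) = -17*(-8 + √(22² + (-46)²)) = -17*(-8 + √(484 + 2116)) = -17*(-8 + √2600) = -17*(-8 + 10*√26) = 136 - 170*√26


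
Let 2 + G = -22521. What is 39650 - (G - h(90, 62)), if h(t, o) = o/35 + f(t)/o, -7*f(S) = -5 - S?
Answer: 19274247/310 ≈ 62175.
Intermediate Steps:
G = -22523 (G = -2 - 22521 = -22523)
f(S) = 5/7 + S/7 (f(S) = -(-5 - S)/7 = 5/7 + S/7)
h(t, o) = o/35 + (5/7 + t/7)/o
39650 - (G - h(90, 62)) = 39650 - (-22523 - (25 + 62**2 + 5*90)/(35*62)) = 39650 - (-22523 - (25 + 3844 + 450)/(35*62)) = 39650 - (-22523 - 4319/(35*62)) = 39650 - (-22523 - 1*617/310) = 39650 - (-22523 - 617/310) = 39650 - 1*(-6982747/310) = 39650 + 6982747/310 = 19274247/310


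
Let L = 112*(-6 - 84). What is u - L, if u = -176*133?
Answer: -13328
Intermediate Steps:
L = -10080 (L = 112*(-90) = -10080)
u = -23408
u - L = -23408 - 1*(-10080) = -23408 + 10080 = -13328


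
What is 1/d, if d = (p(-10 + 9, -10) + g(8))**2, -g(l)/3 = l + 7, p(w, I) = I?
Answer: 1/3025 ≈ 0.00033058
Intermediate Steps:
g(l) = -21 - 3*l (g(l) = -3*(l + 7) = -3*(7 + l) = -21 - 3*l)
d = 3025 (d = (-10 + (-21 - 3*8))**2 = (-10 + (-21 - 24))**2 = (-10 - 45)**2 = (-55)**2 = 3025)
1/d = 1/3025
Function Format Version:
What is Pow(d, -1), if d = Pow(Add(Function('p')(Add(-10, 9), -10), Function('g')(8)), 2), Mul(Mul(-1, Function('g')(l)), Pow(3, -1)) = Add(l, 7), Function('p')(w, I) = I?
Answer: Rational(1, 3025) ≈ 0.00033058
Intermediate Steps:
Function('g')(l) = Add(-21, Mul(-3, l)) (Function('g')(l) = Mul(-3, Add(l, 7)) = Mul(-3, Add(7, l)) = Add(-21, Mul(-3, l)))
d = 3025 (d = Pow(Add(-10, Add(-21, Mul(-3, 8))), 2) = Pow(Add(-10, Add(-21, -24)), 2) = Pow(Add(-10, -45), 2) = Pow(-55, 2) = 3025)
Pow(d, -1) = Pow(3025, -1) = Rational(1, 3025)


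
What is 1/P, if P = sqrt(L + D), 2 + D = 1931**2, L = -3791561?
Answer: -I*sqrt(6978)/20934 ≈ -0.0039904*I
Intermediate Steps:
D = 3728759 (D = -2 + 1931**2 = -2 + 3728761 = 3728759)
P = 3*I*sqrt(6978) (P = sqrt(-3791561 + 3728759) = sqrt(-62802) = 3*I*sqrt(6978) ≈ 250.6*I)
1/P = 1/(3*I*sqrt(6978)) = -I*sqrt(6978)/20934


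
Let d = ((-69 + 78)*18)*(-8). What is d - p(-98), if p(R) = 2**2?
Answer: -1300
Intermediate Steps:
d = -1296 (d = (9*18)*(-8) = 162*(-8) = -1296)
p(R) = 4
d - p(-98) = -1296 - 1*4 = -1296 - 4 = -1300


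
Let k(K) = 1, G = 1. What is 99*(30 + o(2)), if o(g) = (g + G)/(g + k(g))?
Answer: 3069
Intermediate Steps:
o(g) = 1 (o(g) = (g + 1)/(g + 1) = (1 + g)/(1 + g) = 1)
99*(30 + o(2)) = 99*(30 + 1) = 99*31 = 3069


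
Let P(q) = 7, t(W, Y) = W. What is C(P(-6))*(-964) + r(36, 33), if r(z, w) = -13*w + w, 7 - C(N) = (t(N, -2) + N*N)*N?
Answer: 370744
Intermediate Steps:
C(N) = 7 - N*(N + N²) (C(N) = 7 - (N + N*N)*N = 7 - (N + N²)*N = 7 - N*(N + N²))
r(z, w) = -12*w
C(P(-6))*(-964) + r(36, 33) = (7 - 1*7² - 1*7³)*(-964) - 12*33 = (7 - 1*49 - 1*343)*(-964) - 396 = (7 - 49 - 343)*(-964) - 396 = -385*(-964) - 396 = 371140 - 396 = 370744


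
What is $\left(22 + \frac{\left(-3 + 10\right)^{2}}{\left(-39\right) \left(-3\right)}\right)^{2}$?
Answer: $\frac{6880129}{13689} \approx 502.6$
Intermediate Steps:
$\left(22 + \frac{\left(-3 + 10\right)^{2}}{\left(-39\right) \left(-3\right)}\right)^{2} = \left(22 + \frac{7^{2}}{117}\right)^{2} = \left(22 + 49 \cdot \frac{1}{117}\right)^{2} = \left(22 + \frac{49}{117}\right)^{2} = \left(\frac{2623}{117}\right)^{2} = \frac{6880129}{13689}$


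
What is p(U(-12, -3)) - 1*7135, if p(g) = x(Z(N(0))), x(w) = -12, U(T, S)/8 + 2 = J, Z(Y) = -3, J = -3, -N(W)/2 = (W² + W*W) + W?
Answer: -7147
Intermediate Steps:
N(W) = -4*W² - 2*W (N(W) = -2*((W² + W*W) + W) = -2*((W² + W²) + W) = -2*(2*W² + W) = -2*(W + 2*W²) = -4*W² - 2*W)
U(T, S) = -40 (U(T, S) = -16 + 8*(-3) = -16 - 24 = -40)
p(g) = -12
p(U(-12, -3)) - 1*7135 = -12 - 1*7135 = -12 - 7135 = -7147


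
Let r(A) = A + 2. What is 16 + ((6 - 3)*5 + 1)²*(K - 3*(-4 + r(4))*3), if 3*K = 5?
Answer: -12496/3 ≈ -4165.3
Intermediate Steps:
r(A) = 2 + A
K = 5/3 (K = (⅓)*5 = 5/3 ≈ 1.6667)
16 + ((6 - 3)*5 + 1)²*(K - 3*(-4 + r(4))*3) = 16 + ((6 - 3)*5 + 1)²*(5/3 - 3*(-4 + (2 + 4))*3) = 16 + (3*5 + 1)²*(5/3 - 3*(-4 + 6)*3) = 16 + (15 + 1)²*(5/3 - 3*2*3) = 16 + 16²*(5/3 - 6*3) = 16 + 256*(5/3 - 18) = 16 + 256*(-49/3) = 16 - 12544/3 = -12496/3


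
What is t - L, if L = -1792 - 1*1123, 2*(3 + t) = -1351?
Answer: 4473/2 ≈ 2236.5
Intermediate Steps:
t = -1357/2 (t = -3 + (1/2)*(-1351) = -3 - 1351/2 = -1357/2 ≈ -678.50)
L = -2915 (L = -1792 - 1123 = -2915)
t - L = -1357/2 - 1*(-2915) = -1357/2 + 2915 = 4473/2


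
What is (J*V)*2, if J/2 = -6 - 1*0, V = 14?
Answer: -336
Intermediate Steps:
J = -12 (J = 2*(-6 - 1*0) = 2*(-6 + 0) = 2*(-6) = -12)
(J*V)*2 = -12*14*2 = -168*2 = -336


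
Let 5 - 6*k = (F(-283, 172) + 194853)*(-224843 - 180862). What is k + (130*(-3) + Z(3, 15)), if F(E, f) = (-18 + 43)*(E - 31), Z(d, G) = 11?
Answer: 37934024923/3 ≈ 1.2645e+10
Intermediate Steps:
F(E, f) = -775 + 25*E (F(E, f) = 25*(-31 + E) = -775 + 25*E)
k = 37934026060/3 (k = ⅚ - ((-775 + 25*(-283)) + 194853)*(-224843 - 180862)/6 = ⅚ - ((-775 - 7075) + 194853)*(-405705)/6 = ⅚ - (-7850 + 194853)*(-405705)/6 = ⅚ - 187003*(-405705)/6 = ⅚ - ⅙*(-75868052115) = ⅚ + 25289350705/2 = 37934026060/3 ≈ 1.2645e+10)
k + (130*(-3) + Z(3, 15)) = 37934026060/3 + (130*(-3) + 11) = 37934026060/3 + (-390 + 11) = 37934026060/3 - 379 = 37934024923/3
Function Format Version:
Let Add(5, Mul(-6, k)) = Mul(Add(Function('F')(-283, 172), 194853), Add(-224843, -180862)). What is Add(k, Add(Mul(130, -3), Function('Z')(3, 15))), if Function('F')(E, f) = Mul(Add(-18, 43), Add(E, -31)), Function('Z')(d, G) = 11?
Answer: Rational(37934024923, 3) ≈ 1.2645e+10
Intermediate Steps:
Function('F')(E, f) = Add(-775, Mul(25, E)) (Function('F')(E, f) = Mul(25, Add(-31, E)) = Add(-775, Mul(25, E)))
k = Rational(37934026060, 3) (k = Add(Rational(5, 6), Mul(Rational(-1, 6), Mul(Add(Add(-775, Mul(25, -283)), 194853), Add(-224843, -180862)))) = Add(Rational(5, 6), Mul(Rational(-1, 6), Mul(Add(Add(-775, -7075), 194853), -405705))) = Add(Rational(5, 6), Mul(Rational(-1, 6), Mul(Add(-7850, 194853), -405705))) = Add(Rational(5, 6), Mul(Rational(-1, 6), Mul(187003, -405705))) = Add(Rational(5, 6), Mul(Rational(-1, 6), -75868052115)) = Add(Rational(5, 6), Rational(25289350705, 2)) = Rational(37934026060, 3) ≈ 1.2645e+10)
Add(k, Add(Mul(130, -3), Function('Z')(3, 15))) = Add(Rational(37934026060, 3), Add(Mul(130, -3), 11)) = Add(Rational(37934026060, 3), Add(-390, 11)) = Add(Rational(37934026060, 3), -379) = Rational(37934024923, 3)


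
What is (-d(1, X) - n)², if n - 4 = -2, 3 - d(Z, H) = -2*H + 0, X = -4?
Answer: 9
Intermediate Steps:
d(Z, H) = 3 + 2*H (d(Z, H) = 3 - (-2*H + 0) = 3 - (-2)*H = 3 + 2*H)
n = 2 (n = 4 - 2 = 2)
(-d(1, X) - n)² = (-(3 + 2*(-4)) - 1*2)² = (-(3 - 8) - 2)² = (-1*(-5) - 2)² = (5 - 2)² = 3² = 9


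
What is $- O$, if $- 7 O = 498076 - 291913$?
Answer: $\frac{206163}{7} \approx 29452.0$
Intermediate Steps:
$O = - \frac{206163}{7}$ ($O = - \frac{498076 - 291913}{7} = \left(- \frac{1}{7}\right) 206163 = - \frac{206163}{7} \approx -29452.0$)
$- O = \left(-1\right) \left(- \frac{206163}{7}\right) = \frac{206163}{7}$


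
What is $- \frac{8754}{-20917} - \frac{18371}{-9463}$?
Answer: $\frac{467105309}{197937571} \approx 2.3599$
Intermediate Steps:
$- \frac{8754}{-20917} - \frac{18371}{-9463} = \left(-8754\right) \left(- \frac{1}{20917}\right) - - \frac{18371}{9463} = \frac{8754}{20917} + \frac{18371}{9463} = \frac{467105309}{197937571}$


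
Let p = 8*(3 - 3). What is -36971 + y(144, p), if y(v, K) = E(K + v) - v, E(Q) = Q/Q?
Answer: -37114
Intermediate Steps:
p = 0 (p = 8*0 = 0)
E(Q) = 1
y(v, K) = 1 - v
-36971 + y(144, p) = -36971 + (1 - 1*144) = -36971 + (1 - 144) = -36971 - 143 = -37114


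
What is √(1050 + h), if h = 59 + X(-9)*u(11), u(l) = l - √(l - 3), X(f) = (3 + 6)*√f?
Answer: √(1109 + 27*I*(11 - 2*√2)) ≈ 33.464 + 3.2965*I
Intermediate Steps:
X(f) = 9*√f
u(l) = l - √(-3 + l)
h = 59 + 27*I*(11 - 2*√2) (h = 59 + (9*√(-9))*(11 - √(-3 + 11)) = 59 + (9*(3*I))*(11 - √8) = 59 + (27*I)*(11 - 2*√2) = 59 + 27*I*(11 - 2*√2) ≈ 59.0 + 220.63*I)
√(1050 + h) = √(1050 + (59 + I*(297 - 54*√2))) = √(1109 + I*(297 - 54*√2))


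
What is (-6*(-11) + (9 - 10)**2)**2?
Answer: 4489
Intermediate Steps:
(-6*(-11) + (9 - 10)**2)**2 = (66 + (-1)**2)**2 = (66 + 1)**2 = 67**2 = 4489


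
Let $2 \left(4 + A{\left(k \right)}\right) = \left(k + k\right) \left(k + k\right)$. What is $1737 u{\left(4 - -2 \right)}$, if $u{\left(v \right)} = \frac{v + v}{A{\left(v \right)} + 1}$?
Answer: $\frac{6948}{23} \approx 302.09$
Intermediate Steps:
$A{\left(k \right)} = -4 + 2 k^{2}$ ($A{\left(k \right)} = -4 + \frac{\left(k + k\right) \left(k + k\right)}{2} = -4 + \frac{2 k 2 k}{2} = -4 + \frac{4 k^{2}}{2} = -4 + 2 k^{2}$)
$u{\left(v \right)} = \frac{2 v}{-3 + 2 v^{2}}$ ($u{\left(v \right)} = \frac{v + v}{\left(-4 + 2 v^{2}\right) + 1} = \frac{2 v}{-3 + 2 v^{2}}$)
$1737 u{\left(4 - -2 \right)} = 1737 \frac{2 \left(4 - -2\right)}{-3 + 2 \left(4 - -2\right)^{2}} = 1737 \frac{2 \left(4 + 2\right)}{-3 + 2 \left(4 + 2\right)^{2}} = 1737 \cdot 2 \cdot 6 \frac{1}{-3 + 2 \cdot 6^{2}} = 1737 \cdot 2 \cdot 6 \frac{1}{-3 + 2 \cdot 36} = 1737 \cdot 2 \cdot 6 \frac{1}{-3 + 72} = 1737 \cdot 2 \cdot 6 \cdot \frac{1}{69} = 1737 \cdot \frac{4}{23} = \frac{6948}{23}$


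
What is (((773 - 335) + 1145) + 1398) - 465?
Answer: 2516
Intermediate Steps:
(((773 - 335) + 1145) + 1398) - 465 = ((438 + 1145) + 1398) - 465 = (1583 + 1398) - 465 = 2981 - 465 = 2516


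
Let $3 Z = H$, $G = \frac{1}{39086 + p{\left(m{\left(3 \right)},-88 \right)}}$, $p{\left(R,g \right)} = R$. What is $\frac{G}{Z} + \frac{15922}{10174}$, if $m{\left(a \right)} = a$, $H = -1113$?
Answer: $\frac{115450568172}{73771770653} \approx 1.565$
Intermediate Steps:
$G = \frac{1}{39089}$ ($G = \frac{1}{39086 + 3} = \frac{1}{39089} \approx 2.5583 \cdot 10^{-5}$)
$Z = -371$ ($Z = \frac{1}{3} \left(-1113\right) = -371$)
$\frac{G}{Z} + \frac{15922}{10174} = \frac{1}{39089 \left(-371\right)} + \frac{15922}{10174} = \frac{1}{39089} \left(- \frac{1}{371}\right) + 15922 \cdot \frac{1}{10174} = - \frac{1}{14502019} + \frac{7961}{5087} = \frac{115450568172}{73771770653}$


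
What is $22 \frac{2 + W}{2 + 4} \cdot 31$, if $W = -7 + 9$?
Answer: $\frac{1364}{3} \approx 454.67$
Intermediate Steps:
$W = 2$
$22 \frac{2 + W}{2 + 4} \cdot 31 = 22 \frac{2 + 2}{2 + 4} \cdot 31 = 22 \cdot \frac{4}{6} \cdot 31 = 22 \cdot 4 \cdot \frac{1}{6} \cdot 31 = 22 \cdot \frac{2}{3} \cdot 31 = \frac{44}{3} \cdot 31 = \frac{1364}{3}$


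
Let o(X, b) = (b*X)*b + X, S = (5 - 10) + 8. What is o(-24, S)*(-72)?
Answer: 17280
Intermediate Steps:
S = 3 (S = -5 + 8 = 3)
o(X, b) = X + X*b² (o(X, b) = (X*b)*b + X = X*b² + X = X + X*b²)
o(-24, S)*(-72) = -24*(1 + 3²)*(-72) = -24*(1 + 9)*(-72) = -24*10*(-72) = -240*(-72) = 17280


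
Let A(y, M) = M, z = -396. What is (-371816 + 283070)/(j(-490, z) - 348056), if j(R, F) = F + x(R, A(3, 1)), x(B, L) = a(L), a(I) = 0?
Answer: 44373/174226 ≈ 0.25469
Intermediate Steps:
x(B, L) = 0
j(R, F) = F (j(R, F) = F + 0 = F)
(-371816 + 283070)/(j(-490, z) - 348056) = (-371816 + 283070)/(-396 - 348056) = -88746/(-348452) = -88746*(-1/348452) = 44373/174226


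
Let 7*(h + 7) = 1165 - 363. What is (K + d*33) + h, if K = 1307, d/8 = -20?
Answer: -27058/7 ≈ -3865.4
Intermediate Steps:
d = -160 (d = 8*(-20) = -160)
h = 753/7 (h = -7 + (1165 - 363)/7 = -7 + (1/7)*802 = -7 + 802/7 = 753/7 ≈ 107.57)
(K + d*33) + h = (1307 - 160*33) + 753/7 = (1307 - 5280) + 753/7 = -3973 + 753/7 = -27058/7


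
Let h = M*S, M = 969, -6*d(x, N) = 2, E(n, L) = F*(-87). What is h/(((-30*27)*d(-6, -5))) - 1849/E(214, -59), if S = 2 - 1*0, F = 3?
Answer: 2068/145 ≈ 14.262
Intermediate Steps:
E(n, L) = -261 (E(n, L) = 3*(-87) = -261)
d(x, N) = -⅓ (d(x, N) = -⅙*2 = -⅓)
S = 2 (S = 2 + 0 = 2)
h = 1938 (h = 969*2 = 1938)
h/(((-30*27)*d(-6, -5))) - 1849/E(214, -59) = 1938/((-30*27*(-⅓))) - 1849/(-261) = 1938/((-810*(-⅓))) - 1849*(-1/261) = 1938/270 + 1849/261 = 1938*(1/270) + 1849/261 = 323/45 + 1849/261 = 2068/145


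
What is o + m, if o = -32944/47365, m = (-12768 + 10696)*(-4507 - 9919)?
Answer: 1415771646336/47365 ≈ 2.9891e+7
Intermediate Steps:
m = 29890672 (m = -2072*(-14426) = 29890672)
o = -32944/47365 (o = -32944*1/47365 = -32944/47365 ≈ -0.69553)
o + m = -32944/47365 + 29890672 = 1415771646336/47365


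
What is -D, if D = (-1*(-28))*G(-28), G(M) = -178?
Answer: 4984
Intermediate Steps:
D = -4984 (D = -1*(-28)*(-178) = 28*(-178) = -4984)
-D = -1*(-4984) = 4984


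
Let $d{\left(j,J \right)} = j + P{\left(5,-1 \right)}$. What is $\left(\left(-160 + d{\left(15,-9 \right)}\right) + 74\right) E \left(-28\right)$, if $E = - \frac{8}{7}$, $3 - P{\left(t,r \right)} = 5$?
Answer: $-2336$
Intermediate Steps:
$P{\left(t,r \right)} = -2$ ($P{\left(t,r \right)} = 3 - 5 = -2$)
$E = - \frac{8}{7}$ ($E = \left(-8\right) \frac{1}{7} = - \frac{8}{7} \approx -1.1429$)
$d{\left(j,J \right)} = -2 + j$ ($d{\left(j,J \right)} = j - 2 = -2 + j$)
$\left(\left(-160 + d{\left(15,-9 \right)}\right) + 74\right) E \left(-28\right) = \left(\left(-160 + \left(-2 + 15\right)\right) + 74\right) \left(\left(- \frac{8}{7}\right) \left(-28\right)\right) = \left(\left(-160 + 13\right) + 74\right) 32 = \left(-147 + 74\right) 32 = \left(-73\right) 32 = -2336$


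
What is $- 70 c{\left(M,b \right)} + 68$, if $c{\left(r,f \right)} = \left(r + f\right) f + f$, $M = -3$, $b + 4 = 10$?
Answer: $-1612$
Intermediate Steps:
$b = 6$ ($b = -4 + 10 = 6$)
$c{\left(r,f \right)} = f + f \left(f + r\right)$ ($c{\left(r,f \right)} = \left(f + r\right) f + f = f \left(f + r\right) + f = f + f \left(f + r\right)$)
$- 70 c{\left(M,b \right)} + 68 = - 70 \cdot 6 \left(1 + 6 - 3\right) + 68 = - 70 \cdot 6 \cdot 4 + 68 = \left(-70\right) 24 + 68 = -1680 + 68 = -1612$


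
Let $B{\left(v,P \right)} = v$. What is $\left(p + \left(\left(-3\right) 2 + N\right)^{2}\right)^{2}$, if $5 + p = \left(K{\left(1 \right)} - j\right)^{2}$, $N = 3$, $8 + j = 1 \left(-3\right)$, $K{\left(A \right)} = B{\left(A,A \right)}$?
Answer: $21904$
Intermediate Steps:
$K{\left(A \right)} = A$
$j = -11$ ($j = -8 + 1 \left(-3\right) = -8 - 3 = -11$)
$p = 139$ ($p = -5 + \left(1 - -11\right)^{2} = -5 + \left(1 + 11\right)^{2} = -5 + 12^{2} = -5 + 144 = 139$)
$\left(p + \left(\left(-3\right) 2 + N\right)^{2}\right)^{2} = \left(139 + \left(\left(-3\right) 2 + 3\right)^{2}\right)^{2} = \left(139 + \left(-6 + 3\right)^{2}\right)^{2} = \left(139 + \left(-3\right)^{2}\right)^{2} = \left(139 + 9\right)^{2} = 148^{2} = 21904$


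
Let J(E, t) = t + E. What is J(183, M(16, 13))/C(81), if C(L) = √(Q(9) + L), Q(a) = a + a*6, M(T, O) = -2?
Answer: 181/12 ≈ 15.083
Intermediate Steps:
Q(a) = 7*a (Q(a) = a + 6*a = 7*a)
J(E, t) = E + t
C(L) = √(63 + L) (C(L) = √(7*9 + L) = √(63 + L))
J(183, M(16, 13))/C(81) = (183 - 2)/(√(63 + 81)) = 181/(√144) = 181/12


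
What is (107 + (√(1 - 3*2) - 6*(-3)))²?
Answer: (125 + I*√5)² ≈ 15620.0 + 559.02*I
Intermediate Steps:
(107 + (√(1 - 3*2) - 6*(-3)))² = (107 + (√(1 - 6) + 18))² = (107 + (√(-5) + 18))² = (107 + (I*√5 + 18))² = (107 + (18 + I*√5))² = (125 + I*√5)²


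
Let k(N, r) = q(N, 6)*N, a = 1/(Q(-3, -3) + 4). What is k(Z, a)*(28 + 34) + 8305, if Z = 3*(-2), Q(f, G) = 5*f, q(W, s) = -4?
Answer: 9793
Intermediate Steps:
Z = -6
a = -1/11 (a = 1/(5*(-3) + 4) = 1/(-15 + 4) = 1/(-11) = -1/11 ≈ -0.090909)
k(N, r) = -4*N
k(Z, a)*(28 + 34) + 8305 = (-4*(-6))*(28 + 34) + 8305 = 24*62 + 8305 = 1488 + 8305 = 9793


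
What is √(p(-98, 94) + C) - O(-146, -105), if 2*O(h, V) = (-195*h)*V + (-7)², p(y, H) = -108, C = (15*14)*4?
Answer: 2989301/2 + 2*√183 ≈ 1.4947e+6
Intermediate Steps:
C = 840 (C = 210*4 = 840)
O(h, V) = 49/2 - 195*V*h/2 (O(h, V) = ((-195*h)*V + (-7)²)/2 = (-195*V*h + 49)/2 = (49 - 195*V*h)/2 = 49/2 - 195*V*h/2)
√(p(-98, 94) + C) - O(-146, -105) = √(-108 + 840) - (49/2 - 195/2*(-105)*(-146)) = √732 - (49/2 - 1494675) = 2*√183 - 1*(-2989301/2) = 2*√183 + 2989301/2 = 2989301/2 + 2*√183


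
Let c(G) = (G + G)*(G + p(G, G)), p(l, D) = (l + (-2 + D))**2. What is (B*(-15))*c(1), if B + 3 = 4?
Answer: -30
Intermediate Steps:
B = 1 (B = -3 + 4 = 1)
p(l, D) = (-2 + D + l)**2
c(G) = 2*G*(G + (-2 + 2*G)**2) (c(G) = (G + G)*(G + (-2 + G + G)**2) = (2*G)*(G + (-2 + 2*G)**2) = 2*G*(G + (-2 + 2*G)**2))
(B*(-15))*c(1) = (1*(-15))*(2*1*(1 + 4*(-1 + 1)**2)) = -30*(1 + 4*0**2) = -30*(1 + 4*0) = -30*(1 + 0) = -30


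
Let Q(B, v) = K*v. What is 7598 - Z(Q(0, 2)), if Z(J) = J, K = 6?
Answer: 7586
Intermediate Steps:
Q(B, v) = 6*v
7598 - Z(Q(0, 2)) = 7598 - 6*2 = 7598 - 1*12 = 7598 - 12 = 7586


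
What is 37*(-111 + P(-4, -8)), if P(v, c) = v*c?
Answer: -2923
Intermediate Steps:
P(v, c) = c*v
37*(-111 + P(-4, -8)) = 37*(-111 - 8*(-4)) = 37*(-111 + 32) = 37*(-79) = -2923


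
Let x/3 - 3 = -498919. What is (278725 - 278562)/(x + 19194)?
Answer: -163/1477554 ≈ -0.00011032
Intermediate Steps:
x = -1496748 (x = 9 + 3*(-498919) = 9 - 1496757 = -1496748)
(278725 - 278562)/(x + 19194) = (278725 - 278562)/(-1496748 + 19194) = 163/(-1477554) = 163*(-1/1477554) = -163/1477554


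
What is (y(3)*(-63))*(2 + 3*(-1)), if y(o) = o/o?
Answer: 63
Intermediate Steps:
y(o) = 1
(y(3)*(-63))*(2 + 3*(-1)) = (1*(-63))*(2 + 3*(-1)) = -63*(2 - 3) = -63*(-1) = 63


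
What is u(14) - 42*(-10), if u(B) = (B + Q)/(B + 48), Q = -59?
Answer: 25995/62 ≈ 419.27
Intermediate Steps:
u(B) = (-59 + B)/(48 + B) (u(B) = (B - 59)/(B + 48) = (-59 + B)/(48 + B))
u(14) - 42*(-10) = (-59 + 14)/(48 + 14) - 42*(-10) = -45/62 - 1*(-420) = (1/62)*(-45) + 420 = -45/62 + 420 = 25995/62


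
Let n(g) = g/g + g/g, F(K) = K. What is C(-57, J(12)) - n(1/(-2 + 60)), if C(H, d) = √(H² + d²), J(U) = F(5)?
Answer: -2 + √3274 ≈ 55.219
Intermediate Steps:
J(U) = 5
n(g) = 2 (n(g) = 1 + 1 = 2)
C(-57, J(12)) - n(1/(-2 + 60)) = √((-57)² + 5²) - 1*2 = √(3249 + 25) - 2 = √3274 - 2 = -2 + √3274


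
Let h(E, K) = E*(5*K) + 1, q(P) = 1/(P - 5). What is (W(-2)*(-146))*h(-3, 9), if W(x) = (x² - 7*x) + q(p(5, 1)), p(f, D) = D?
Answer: 347261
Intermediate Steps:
q(P) = 1/(-5 + P)
h(E, K) = 1 + 5*E*K (h(E, K) = 5*E*K + 1 = 1 + 5*E*K)
W(x) = -¼ + x² - 7*x (W(x) = (x² - 7*x) + 1/(-5 + 1) = (x² - 7*x) + 1/(-4) = (x² - 7*x) - ¼ = -¼ + x² - 7*x)
(W(-2)*(-146))*h(-3, 9) = ((-¼ + (-2)² - 7*(-2))*(-146))*(1 + 5*(-3)*9) = ((-¼ + 4 + 14)*(-146))*(1 - 135) = ((71/4)*(-146))*(-134) = -5183/2*(-134) = 347261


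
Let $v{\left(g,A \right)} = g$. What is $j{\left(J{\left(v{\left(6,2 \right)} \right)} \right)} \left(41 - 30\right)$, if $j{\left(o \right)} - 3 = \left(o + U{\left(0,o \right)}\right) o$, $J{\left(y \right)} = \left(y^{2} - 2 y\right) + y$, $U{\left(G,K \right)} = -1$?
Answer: $9603$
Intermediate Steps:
$J{\left(y \right)} = y^{2} - y$
$j{\left(o \right)} = 3 + o \left(-1 + o\right)$ ($j{\left(o \right)} = 3 + \left(o - 1\right) o = 3 + \left(-1 + o\right) o = 3 + o \left(-1 + o\right)$)
$j{\left(J{\left(v{\left(6,2 \right)} \right)} \right)} \left(41 - 30\right) = \left(3 + \left(6 \left(-1 + 6\right)\right)^{2} - 6 \left(-1 + 6\right)\right) \left(41 - 30\right) = \left(3 + \left(6 \cdot 5\right)^{2} - 6 \cdot 5\right) 11 = \left(3 + 30^{2} - 30\right) 11 = \left(3 + 900 - 30\right) 11 = 873 \cdot 11 = 9603$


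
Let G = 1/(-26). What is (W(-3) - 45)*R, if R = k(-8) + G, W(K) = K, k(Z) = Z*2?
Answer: 10008/13 ≈ 769.85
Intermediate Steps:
k(Z) = 2*Z
G = -1/26 ≈ -0.038462
R = -417/26 (R = 2*(-8) - 1/26 = -16 - 1/26 = -417/26 ≈ -16.038)
(W(-3) - 45)*R = (-3 - 45)*(-417/26) = -48*(-417/26) = 10008/13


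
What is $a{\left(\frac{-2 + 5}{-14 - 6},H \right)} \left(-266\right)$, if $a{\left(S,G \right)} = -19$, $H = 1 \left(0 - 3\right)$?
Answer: $5054$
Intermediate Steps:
$H = -3$ ($H = 1 \left(-3\right) = -3$)
$a{\left(\frac{-2 + 5}{-14 - 6},H \right)} \left(-266\right) = \left(-19\right) \left(-266\right) = 5054$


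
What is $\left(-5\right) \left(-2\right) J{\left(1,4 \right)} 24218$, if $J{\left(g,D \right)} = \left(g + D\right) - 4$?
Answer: $242180$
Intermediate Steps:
$J{\left(g,D \right)} = -4 + D + g$ ($J{\left(g,D \right)} = \left(D + g\right) - 4 = -4 + D + g$)
$\left(-5\right) \left(-2\right) J{\left(1,4 \right)} 24218 = \left(-5\right) \left(-2\right) \left(-4 + 4 + 1\right) 24218 = 10 \cdot 1 \cdot 24218 = 10 \cdot 24218 = 242180$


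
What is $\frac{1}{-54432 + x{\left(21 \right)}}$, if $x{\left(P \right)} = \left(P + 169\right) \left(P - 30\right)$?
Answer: $- \frac{1}{56142} \approx -1.7812 \cdot 10^{-5}$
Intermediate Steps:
$x{\left(P \right)} = \left(-30 + P\right) \left(169 + P\right)$ ($x{\left(P \right)} = \left(169 + P\right) \left(-30 + P\right) = \left(-30 + P\right) \left(169 + P\right)$)
$\frac{1}{-54432 + x{\left(21 \right)}} = \frac{1}{-54432 + \left(-5070 + 21^{2} + 139 \cdot 21\right)} = \frac{1}{-54432 + \left(-5070 + 441 + 2919\right)} = \frac{1}{-54432 - 1710} = \frac{1}{-56142} = - \frac{1}{56142}$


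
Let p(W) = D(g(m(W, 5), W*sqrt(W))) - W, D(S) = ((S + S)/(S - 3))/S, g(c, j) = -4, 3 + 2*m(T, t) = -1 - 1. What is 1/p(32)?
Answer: -7/226 ≈ -0.030973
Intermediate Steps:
m(T, t) = -5/2 (m(T, t) = -3/2 + (-1 - 1)/2 = -3/2 + (1/2)*(-2) = -3/2 - 1 = -5/2)
D(S) = 2/(-3 + S) (D(S) = ((2*S)/(-3 + S))/S = (2*S/(-3 + S))/S = 2/(-3 + S))
p(W) = -2/7 - W (p(W) = 2/(-3 - 4) - W = 2/(-7) - W = 2*(-1/7) - W = -2/7 - W)
1/p(32) = 1/(-2/7 - 1*32) = 1/(-2/7 - 32) = 1/(-226/7) = -7/226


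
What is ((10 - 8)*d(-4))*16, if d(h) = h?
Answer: -128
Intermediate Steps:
((10 - 8)*d(-4))*16 = ((10 - 8)*(-4))*16 = (2*(-4))*16 = -8*16 = -128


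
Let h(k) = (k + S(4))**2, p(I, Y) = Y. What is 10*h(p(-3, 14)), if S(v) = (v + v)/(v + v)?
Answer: 2250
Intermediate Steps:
S(v) = 1 (S(v) = (2*v)/((2*v)) = (2*v)*(1/(2*v)) = 1)
h(k) = (1 + k)**2 (h(k) = (k + 1)**2 = (1 + k)**2)
10*h(p(-3, 14)) = 10*(1 + 14)**2 = 10*15**2 = 10*225 = 2250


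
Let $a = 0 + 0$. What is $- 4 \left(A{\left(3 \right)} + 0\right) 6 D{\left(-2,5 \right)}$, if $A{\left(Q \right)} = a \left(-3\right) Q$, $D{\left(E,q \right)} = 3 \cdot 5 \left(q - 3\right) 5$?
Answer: $0$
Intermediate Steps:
$a = 0$
$D{\left(E,q \right)} = -225 + 75 q$ ($D{\left(E,q \right)} = 3 \cdot 5 \left(-3 + q\right) 5 = 3 \left(-15 + 5 q\right) 5 = \left(-45 + 15 q\right) 5 = -225 + 75 q$)
$A{\left(Q \right)} = 0$ ($A{\left(Q \right)} = 0 \left(-3\right) Q = 0 Q = 0$)
$- 4 \left(A{\left(3 \right)} + 0\right) 6 D{\left(-2,5 \right)} = - 4 \left(0 + 0\right) 6 \left(-225 + 75 \cdot 5\right) = \left(-4\right) 0 \cdot 6 \left(-225 + 375\right) = 0 \cdot 6 \cdot 150 = 0 \cdot 150 = 0$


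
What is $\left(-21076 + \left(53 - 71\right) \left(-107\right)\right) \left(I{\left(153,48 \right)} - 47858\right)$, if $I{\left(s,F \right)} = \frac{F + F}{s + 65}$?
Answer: $\frac{99895477100}{109} \approx 9.1647 \cdot 10^{8}$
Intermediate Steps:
$I{\left(s,F \right)} = \frac{2 F}{65 + s}$
$\left(-21076 + \left(53 - 71\right) \left(-107\right)\right) \left(I{\left(153,48 \right)} - 47858\right) = \left(-21076 + \left(53 - 71\right) \left(-107\right)\right) \left(2 \cdot 48 \frac{1}{65 + 153} - 47858\right) = \left(-21076 - -1926\right) \left(2 \cdot 48 \cdot \frac{1}{218} - 47858\right) = \left(-21076 + 1926\right) \left(2 \cdot 48 \cdot \frac{1}{218} - 47858\right) = - 19150 \left(\frac{48}{109} - 47858\right) = \left(-19150\right) \left(- \frac{5216474}{109}\right) = \frac{99895477100}{109}$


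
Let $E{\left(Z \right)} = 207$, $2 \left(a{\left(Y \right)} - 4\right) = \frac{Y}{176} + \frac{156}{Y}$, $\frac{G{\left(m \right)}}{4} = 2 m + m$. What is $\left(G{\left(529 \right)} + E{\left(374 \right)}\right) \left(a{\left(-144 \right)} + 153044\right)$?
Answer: $\frac{88283659885}{88} \approx 1.0032 \cdot 10^{9}$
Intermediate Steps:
$G{\left(m \right)} = 12 m$ ($G{\left(m \right)} = 4 \left(2 m + m\right) = 4 \cdot 3 m = 12 m$)
$a{\left(Y \right)} = 4 + \frac{78}{Y} + \frac{Y}{352}$ ($a{\left(Y \right)} = 4 + \frac{\frac{Y}{176} + \frac{156}{Y}}{2} = 4 + \frac{\frac{156}{Y} + \frac{Y}{176}}{2} = 4 + \left(\frac{78}{Y} + \frac{Y}{352}\right) = 4 + \frac{78}{Y} + \frac{Y}{352}$)
$\left(G{\left(529 \right)} + E{\left(374 \right)}\right) \left(a{\left(-144 \right)} + 153044\right) = \left(12 \cdot 529 + 207\right) \left(\left(4 + \frac{78}{-144} + \frac{1}{352} \left(-144\right)\right) + 153044\right) = \left(6348 + 207\right) \left(\left(4 + 78 \left(- \frac{1}{144}\right) - \frac{9}{22}\right) + 153044\right) = 6555 \left(\left(4 - \frac{13}{24} - \frac{9}{22}\right) + 153044\right) = 6555 \left(\frac{805}{264} + 153044\right) = 6555 \cdot \frac{40404421}{264} = \frac{88283659885}{88}$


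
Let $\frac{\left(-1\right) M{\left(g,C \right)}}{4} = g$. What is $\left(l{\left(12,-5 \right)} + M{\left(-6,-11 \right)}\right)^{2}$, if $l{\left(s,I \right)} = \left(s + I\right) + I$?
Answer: $676$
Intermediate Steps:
$M{\left(g,C \right)} = - 4 g$
$l{\left(s,I \right)} = s + 2 I$ ($l{\left(s,I \right)} = \left(I + s\right) + I = s + 2 I$)
$\left(l{\left(12,-5 \right)} + M{\left(-6,-11 \right)}\right)^{2} = \left(\left(12 + 2 \left(-5\right)\right) - -24\right)^{2} = \left(\left(12 - 10\right) + 24\right)^{2} = \left(2 + 24\right)^{2} = 26^{2} = 676$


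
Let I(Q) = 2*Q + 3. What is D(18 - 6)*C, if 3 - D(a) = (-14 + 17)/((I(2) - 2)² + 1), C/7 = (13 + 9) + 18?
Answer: 10500/13 ≈ 807.69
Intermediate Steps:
I(Q) = 3 + 2*Q
C = 280 (C = 7*((13 + 9) + 18) = 7*(22 + 18) = 7*40 = 280)
D(a) = 75/26 (D(a) = 3 - (-14 + 17)/(((3 + 2*2) - 2)² + 1) = 3 - 3/(((3 + 4) - 2)² + 1) = 3 - 3/((7 - 2)² + 1) = 3 - 3/(5² + 1) = 3 - 3/(25 + 1) = 3 - 3/26 = 75/26)
D(18 - 6)*C = (75/26)*280 = 10500/13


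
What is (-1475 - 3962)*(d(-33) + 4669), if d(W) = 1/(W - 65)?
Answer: -2487759157/98 ≈ -2.5385e+7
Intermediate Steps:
d(W) = 1/(-65 + W)
(-1475 - 3962)*(d(-33) + 4669) = (-1475 - 3962)*(1/(-65 - 33) + 4669) = -5437*(1/(-98) + 4669) = -5437*(-1/98 + 4669) = -5437*457561/98 = -2487759157/98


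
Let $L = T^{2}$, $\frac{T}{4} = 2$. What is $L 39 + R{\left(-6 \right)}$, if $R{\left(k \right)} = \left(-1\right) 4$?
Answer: $2492$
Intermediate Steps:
$T = 8$ ($T = 4 \cdot 2 = 8$)
$R{\left(k \right)} = -4$
$L = 64$ ($L = 8^{2} = 64$)
$L 39 + R{\left(-6 \right)} = 64 \cdot 39 - 4 = 2496 - 4 = 2492$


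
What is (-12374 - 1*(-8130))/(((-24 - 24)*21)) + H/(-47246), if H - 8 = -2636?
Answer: 25395131/5952996 ≈ 4.2659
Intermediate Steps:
H = -2628 (H = 8 - 2636 = -2628)
(-12374 - 1*(-8130))/(((-24 - 24)*21)) + H/(-47246) = (-12374 - 1*(-8130))/(((-24 - 24)*21)) - 2628/(-47246) = (-12374 + 8130)/((-48*21)) - 2628*(-1/47246) = -4244/(-1008) + 1314/23623 = -4244*(-1/1008) + 1314/23623 = 1061/252 + 1314/23623 = 25395131/5952996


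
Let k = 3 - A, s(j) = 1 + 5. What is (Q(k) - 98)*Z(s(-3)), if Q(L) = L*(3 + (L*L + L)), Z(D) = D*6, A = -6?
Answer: 26604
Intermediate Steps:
s(j) = 6
Z(D) = 6*D
k = 9 (k = 3 - 1*(-6) = 3 + 6 = 9)
Q(L) = L*(3 + L + L**2) (Q(L) = L*(3 + (L**2 + L)) = L*(3 + (L + L**2)) = L*(3 + L + L**2))
(Q(k) - 98)*Z(s(-3)) = (9*(3 + 9 + 9**2) - 98)*(6*6) = (9*(3 + 9 + 81) - 98)*36 = (9*93 - 98)*36 = (837 - 98)*36 = 739*36 = 26604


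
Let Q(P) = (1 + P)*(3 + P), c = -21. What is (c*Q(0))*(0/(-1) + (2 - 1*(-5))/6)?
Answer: -147/2 ≈ -73.500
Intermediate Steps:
(c*Q(0))*(0/(-1) + (2 - 1*(-5))/6) = (-21*(3 + 0**2 + 4*0))*(0/(-1) + (2 - 1*(-5))/6) = (-21*(3 + 0 + 0))*(0*(-1) + (2 + 5)*(1/6)) = (-21*3)*(0 + 7*(1/6)) = -63*(0 + 7/6) = -63*7/6 = -147/2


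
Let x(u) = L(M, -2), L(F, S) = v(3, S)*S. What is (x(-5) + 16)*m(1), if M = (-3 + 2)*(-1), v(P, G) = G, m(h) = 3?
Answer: 60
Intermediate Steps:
M = 1 (M = -1*(-1) = 1)
L(F, S) = S² (L(F, S) = S*S = S²)
x(u) = 4 (x(u) = (-2)² = 4)
(x(-5) + 16)*m(1) = (4 + 16)*3 = 20*3 = 60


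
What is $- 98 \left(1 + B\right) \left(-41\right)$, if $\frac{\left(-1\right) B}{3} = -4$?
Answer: $52234$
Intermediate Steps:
$B = 12$ ($B = \left(-3\right) \left(-4\right) = 12$)
$- 98 \left(1 + B\right) \left(-41\right) = - 98 \left(1 + 12\right) \left(-41\right) = \left(-98\right) 13 \left(-41\right) = \left(-1274\right) \left(-41\right) = 52234$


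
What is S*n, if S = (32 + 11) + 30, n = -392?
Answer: -28616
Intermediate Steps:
S = 73 (S = 43 + 30 = 73)
S*n = 73*(-392) = -28616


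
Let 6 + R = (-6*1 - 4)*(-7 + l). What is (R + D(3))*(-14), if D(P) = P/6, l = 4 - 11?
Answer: -1883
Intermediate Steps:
l = -7
D(P) = P/6 (D(P) = P*(1/6) = P/6)
R = 134 (R = -6 + (-6*1 - 4)*(-7 - 7) = -6 + (-6 - 4)*(-14) = -6 - 10*(-14) = -6 + 140 = 134)
(R + D(3))*(-14) = (134 + (1/6)*3)*(-14) = (134 + 1/2)*(-14) = (269/2)*(-14) = -1883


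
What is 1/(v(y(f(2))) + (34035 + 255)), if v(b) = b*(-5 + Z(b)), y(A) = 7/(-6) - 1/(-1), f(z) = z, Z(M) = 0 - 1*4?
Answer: 2/68583 ≈ 2.9162e-5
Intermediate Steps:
Z(M) = -4 (Z(M) = 0 - 4 = -4)
y(A) = -⅙ (y(A) = 7*(-⅙) - 1*(-1) = -7/6 + 1 = -⅙)
v(b) = -9*b (v(b) = b*(-5 - 4) = b*(-9) = -9*b)
1/(v(y(f(2))) + (34035 + 255)) = 1/(-9*(-⅙) + (34035 + 255)) = 1/(3/2 + 34290) = 1/(68583/2) = 2/68583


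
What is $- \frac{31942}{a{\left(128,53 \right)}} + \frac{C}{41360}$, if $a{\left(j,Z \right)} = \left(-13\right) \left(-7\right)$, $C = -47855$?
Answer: $- \frac{265095185}{752752} \approx -352.17$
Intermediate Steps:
$a{\left(j,Z \right)} = 91$
$- \frac{31942}{a{\left(128,53 \right)}} + \frac{C}{41360} = - \frac{31942}{91} - \frac{47855}{41360} = \left(-31942\right) \frac{1}{91} - \frac{9571}{8272} = - \frac{31942}{91} - \frac{9571}{8272} = - \frac{265095185}{752752}$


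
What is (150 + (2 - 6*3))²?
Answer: 17956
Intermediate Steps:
(150 + (2 - 6*3))² = (150 + (2 - 18))² = (150 - 16)² = 134² = 17956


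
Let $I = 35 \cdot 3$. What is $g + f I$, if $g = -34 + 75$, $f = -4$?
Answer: $-379$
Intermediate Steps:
$g = 41$
$I = 105$
$g + f I = 41 - 420 = -379$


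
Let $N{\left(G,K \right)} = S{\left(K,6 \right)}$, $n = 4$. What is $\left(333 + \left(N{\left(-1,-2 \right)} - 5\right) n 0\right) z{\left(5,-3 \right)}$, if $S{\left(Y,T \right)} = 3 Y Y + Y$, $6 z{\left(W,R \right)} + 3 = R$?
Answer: $-333$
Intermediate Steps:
$z{\left(W,R \right)} = - \frac{1}{2} + \frac{R}{6}$
$S{\left(Y,T \right)} = Y + 3 Y^{2}$ ($S{\left(Y,T \right)} = 3 Y^{2} + Y = Y + 3 Y^{2}$)
$N{\left(G,K \right)} = K \left(1 + 3 K\right)$
$\left(333 + \left(N{\left(-1,-2 \right)} - 5\right) n 0\right) z{\left(5,-3 \right)} = \left(333 + \left(- 2 \left(1 + 3 \left(-2\right)\right) - 5\right) 4 \cdot 0\right) \left(- \frac{1}{2} + \frac{1}{6} \left(-3\right)\right) = \left(333 + \left(- 2 \left(1 - 6\right) - 5\right) 4 \cdot 0\right) \left(- \frac{1}{2} - \frac{1}{2}\right) = \left(333 + \left(\left(-2\right) \left(-5\right) - 5\right) 4 \cdot 0\right) \left(-1\right) = \left(333 + \left(10 - 5\right) 4 \cdot 0\right) \left(-1\right) = \left(333 + 5 \cdot 4 \cdot 0\right) \left(-1\right) = \left(333 + 20 \cdot 0\right) \left(-1\right) = \left(333 + 0\right) \left(-1\right) = 333 \left(-1\right) = -333$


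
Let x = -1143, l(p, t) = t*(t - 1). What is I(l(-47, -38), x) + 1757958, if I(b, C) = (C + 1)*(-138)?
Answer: 1915554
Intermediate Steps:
l(p, t) = t*(-1 + t)
I(b, C) = -138 - 138*C (I(b, C) = (1 + C)*(-138) = -138 - 138*C)
I(l(-47, -38), x) + 1757958 = (-138 - 138*(-1143)) + 1757958 = (-138 + 157734) + 1757958 = 157596 + 1757958 = 1915554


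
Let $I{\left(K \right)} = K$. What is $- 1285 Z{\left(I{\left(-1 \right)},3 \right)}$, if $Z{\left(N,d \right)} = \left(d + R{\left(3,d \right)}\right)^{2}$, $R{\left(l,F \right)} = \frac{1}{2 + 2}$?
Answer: $- \frac{217165}{16} \approx -13573.0$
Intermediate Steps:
$R{\left(l,F \right)} = \frac{1}{4}$
$Z{\left(N,d \right)} = \left(\frac{1}{4} + d\right)^{2}$ ($Z{\left(N,d \right)} = \left(d + \frac{1}{4}\right)^{2} = \left(\frac{1}{4} + d\right)^{2}$)
$- 1285 Z{\left(I{\left(-1 \right)},3 \right)} = - 1285 \frac{\left(1 + 4 \cdot 3\right)^{2}}{16} = - 1285 \frac{\left(1 + 12\right)^{2}}{16} = - 1285 \frac{13^{2}}{16} = - 1285 \cdot \frac{1}{16} \cdot 169 = \left(-1285\right) \frac{169}{16} = - \frac{217165}{16}$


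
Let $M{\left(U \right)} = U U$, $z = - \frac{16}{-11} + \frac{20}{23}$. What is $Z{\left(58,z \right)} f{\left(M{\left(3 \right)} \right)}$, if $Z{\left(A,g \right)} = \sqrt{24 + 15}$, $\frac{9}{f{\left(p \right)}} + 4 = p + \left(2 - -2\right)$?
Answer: $\sqrt{39} \approx 6.245$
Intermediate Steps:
$z = \frac{588}{253}$ ($z = \left(-16\right) \left(- \frac{1}{11}\right) + 20 \cdot \frac{1}{23} = \frac{16}{11} + \frac{20}{23} = \frac{588}{253} \approx 2.3241$)
$M{\left(U \right)} = U^{2}$
$f{\left(p \right)} = \frac{9}{p}$ ($f{\left(p \right)} = \frac{9}{-4 + \left(p + \left(2 - -2\right)\right)} = \frac{9}{-4 + \left(p + \left(2 + 2\right)\right)} = \frac{9}{-4 + \left(p + 4\right)} = \frac{9}{-4 + \left(4 + p\right)} = \frac{9}{p}$)
$Z{\left(A,g \right)} = \sqrt{39}$
$Z{\left(58,z \right)} f{\left(M{\left(3 \right)} \right)} = \sqrt{39} \frac{9}{3^{2}} = \sqrt{39} \cdot \frac{9}{9} = \sqrt{39} \cdot 9 \cdot \frac{1}{9} = \sqrt{39} \cdot 1 = \sqrt{39}$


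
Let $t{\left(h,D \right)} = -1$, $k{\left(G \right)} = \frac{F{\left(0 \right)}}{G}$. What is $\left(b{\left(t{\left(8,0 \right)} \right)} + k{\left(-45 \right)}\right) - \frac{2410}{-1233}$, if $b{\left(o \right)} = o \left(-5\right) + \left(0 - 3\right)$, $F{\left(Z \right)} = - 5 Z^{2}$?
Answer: $\frac{4876}{1233} \approx 3.9546$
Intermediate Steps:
$k{\left(G \right)} = 0$ ($k{\left(G \right)} = \frac{\left(-5\right) 0^{2}}{G} = \frac{\left(-5\right) 0}{G} = \frac{0}{G} = 0$)
$b{\left(o \right)} = -3 - 5 o$ ($b{\left(o \right)} = - 5 o - 3 = -3 - 5 o$)
$\left(b{\left(t{\left(8,0 \right)} \right)} + k{\left(-45 \right)}\right) - \frac{2410}{-1233} = \left(\left(-3 - -5\right) + 0\right) - \frac{2410}{-1233} = \left(\left(-3 + 5\right) + 0\right) - - \frac{2410}{1233} = \left(2 + 0\right) + \frac{2410}{1233} = 2 + \frac{2410}{1233} = \frac{4876}{1233}$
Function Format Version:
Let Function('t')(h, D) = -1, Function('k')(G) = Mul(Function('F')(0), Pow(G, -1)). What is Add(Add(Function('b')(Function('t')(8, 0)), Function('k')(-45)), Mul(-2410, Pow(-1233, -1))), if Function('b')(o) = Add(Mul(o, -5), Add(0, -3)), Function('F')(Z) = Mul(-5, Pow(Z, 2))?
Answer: Rational(4876, 1233) ≈ 3.9546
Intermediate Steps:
Function('k')(G) = 0 (Function('k')(G) = Mul(Mul(-5, Pow(0, 2)), Pow(G, -1)) = Mul(Mul(-5, 0), Pow(G, -1)) = Mul(0, Pow(G, -1)) = 0)
Function('b')(o) = Add(-3, Mul(-5, o)) (Function('b')(o) = Add(Mul(-5, o), -3) = Add(-3, Mul(-5, o)))
Add(Add(Function('b')(Function('t')(8, 0)), Function('k')(-45)), Mul(-2410, Pow(-1233, -1))) = Add(Add(Add(-3, Mul(-5, -1)), 0), Mul(-2410, Pow(-1233, -1))) = Add(Add(Add(-3, 5), 0), Mul(-2410, Rational(-1, 1233))) = Add(Add(2, 0), Rational(2410, 1233)) = Add(2, Rational(2410, 1233)) = Rational(4876, 1233)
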